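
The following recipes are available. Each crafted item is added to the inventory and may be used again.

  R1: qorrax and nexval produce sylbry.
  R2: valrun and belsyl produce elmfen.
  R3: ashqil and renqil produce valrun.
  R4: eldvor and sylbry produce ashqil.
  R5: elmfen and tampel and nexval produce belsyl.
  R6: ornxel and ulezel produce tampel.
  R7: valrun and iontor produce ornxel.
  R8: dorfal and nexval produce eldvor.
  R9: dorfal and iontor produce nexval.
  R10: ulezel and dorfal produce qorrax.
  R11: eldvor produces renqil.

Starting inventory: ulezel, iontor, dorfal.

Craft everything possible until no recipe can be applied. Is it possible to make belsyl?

No

belsyl would need elmfen, tampel, and nexval (R5), but elmfen is never obtained.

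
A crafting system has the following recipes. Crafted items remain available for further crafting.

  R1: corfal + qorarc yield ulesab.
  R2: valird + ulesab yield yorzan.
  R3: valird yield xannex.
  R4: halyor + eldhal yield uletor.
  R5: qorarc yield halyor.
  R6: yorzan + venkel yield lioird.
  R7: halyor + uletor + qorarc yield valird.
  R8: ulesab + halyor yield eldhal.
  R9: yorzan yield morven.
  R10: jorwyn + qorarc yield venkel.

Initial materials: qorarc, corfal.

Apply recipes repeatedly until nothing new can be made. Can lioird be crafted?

No

lioird would need yorzan and venkel (R6), but venkel is never obtained.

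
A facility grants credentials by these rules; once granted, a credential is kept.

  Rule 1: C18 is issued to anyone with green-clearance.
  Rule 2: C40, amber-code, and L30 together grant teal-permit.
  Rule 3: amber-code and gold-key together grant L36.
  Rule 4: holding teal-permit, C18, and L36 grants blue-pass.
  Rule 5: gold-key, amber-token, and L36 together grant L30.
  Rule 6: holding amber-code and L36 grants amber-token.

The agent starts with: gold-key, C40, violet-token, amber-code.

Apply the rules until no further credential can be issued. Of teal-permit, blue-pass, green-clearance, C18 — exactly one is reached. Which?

Holding amber-code and gold-key grants L36 (Rule 3).
Holding amber-code and L36 grants amber-token (Rule 6).
Holding gold-key, amber-token, and L36 grants L30 (Rule 5).
Holding C40, amber-code, and L30 grants teal-permit (Rule 2).
C18 would need green-clearance (Rule 1), but green-clearance is never granted. No rule produces green-clearance, and it is not given. blue-pass would need teal-permit, C18, and L36 (Rule 4), but C18 is never granted.

teal-permit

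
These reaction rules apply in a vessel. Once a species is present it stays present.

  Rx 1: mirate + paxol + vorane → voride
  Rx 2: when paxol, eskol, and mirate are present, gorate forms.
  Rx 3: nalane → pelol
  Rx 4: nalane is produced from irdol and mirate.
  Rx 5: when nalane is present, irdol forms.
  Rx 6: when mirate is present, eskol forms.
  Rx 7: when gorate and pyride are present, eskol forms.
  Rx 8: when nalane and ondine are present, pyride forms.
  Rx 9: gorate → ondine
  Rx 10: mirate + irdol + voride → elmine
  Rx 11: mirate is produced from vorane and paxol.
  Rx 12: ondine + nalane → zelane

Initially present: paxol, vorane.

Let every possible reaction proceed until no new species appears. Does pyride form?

No

pyride would need nalane and ondine (Rx 8), but nalane never forms.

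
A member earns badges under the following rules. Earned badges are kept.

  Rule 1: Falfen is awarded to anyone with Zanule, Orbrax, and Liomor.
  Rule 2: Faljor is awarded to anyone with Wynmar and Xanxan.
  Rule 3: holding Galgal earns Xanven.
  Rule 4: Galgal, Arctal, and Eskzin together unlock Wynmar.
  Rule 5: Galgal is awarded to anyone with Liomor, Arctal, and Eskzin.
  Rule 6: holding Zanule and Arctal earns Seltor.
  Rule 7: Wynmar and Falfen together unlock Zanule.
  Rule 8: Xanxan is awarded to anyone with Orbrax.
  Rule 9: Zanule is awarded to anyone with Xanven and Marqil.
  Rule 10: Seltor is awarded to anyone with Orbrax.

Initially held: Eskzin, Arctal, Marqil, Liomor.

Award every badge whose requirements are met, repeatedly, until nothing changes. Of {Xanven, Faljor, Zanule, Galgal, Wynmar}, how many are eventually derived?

With Liomor, Arctal, and Eskzin, Galgal is earned (Rule 5).
With Galgal, Arctal, and Eskzin, Wynmar is earned (Rule 4).
With Galgal, Xanven is earned (Rule 3).
With Xanven and Marqil, Zanule is earned (Rule 9).
Xanven: reached.
Faljor would need Wynmar and Xanxan (Rule 2), but Xanxan is never earned.
Zanule: reached.
Galgal: reached.
Wynmar: reached.
Reached: Xanven, Zanule, Galgal, and Wynmar — 4 of the 5.

4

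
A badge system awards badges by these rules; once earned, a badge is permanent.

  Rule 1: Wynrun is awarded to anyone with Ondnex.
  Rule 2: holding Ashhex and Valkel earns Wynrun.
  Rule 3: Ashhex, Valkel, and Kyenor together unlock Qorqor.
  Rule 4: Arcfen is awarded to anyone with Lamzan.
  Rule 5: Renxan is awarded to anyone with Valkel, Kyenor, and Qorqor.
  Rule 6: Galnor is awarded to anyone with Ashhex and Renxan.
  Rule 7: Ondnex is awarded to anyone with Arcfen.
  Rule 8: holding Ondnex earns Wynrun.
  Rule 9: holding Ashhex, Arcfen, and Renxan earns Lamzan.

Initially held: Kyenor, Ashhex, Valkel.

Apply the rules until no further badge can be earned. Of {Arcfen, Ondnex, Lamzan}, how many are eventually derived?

Arcfen would need Lamzan (Rule 4), but Lamzan is never earned.
Ondnex would need Arcfen (Rule 7), but Arcfen is never earned.
Lamzan would need Ashhex, Arcfen, and Renxan (Rule 9), but Arcfen is never earned.
None of the 3 are reached.

0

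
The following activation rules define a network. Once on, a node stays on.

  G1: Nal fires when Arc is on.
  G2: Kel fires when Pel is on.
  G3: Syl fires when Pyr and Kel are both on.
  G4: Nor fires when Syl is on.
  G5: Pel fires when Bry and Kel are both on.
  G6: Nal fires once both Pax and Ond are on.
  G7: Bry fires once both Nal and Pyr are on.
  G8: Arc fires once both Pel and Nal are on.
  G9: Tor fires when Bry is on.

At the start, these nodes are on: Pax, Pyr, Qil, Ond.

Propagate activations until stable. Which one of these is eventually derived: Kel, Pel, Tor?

Pax and Ond are on, so Nal fires (G6).
G7: Nal and Pyr on → Bry on.
G9: Bry on → Tor on.
Pel would need Bry and Kel (G5), but Kel never turns on. Kel would need Pel (G2), but Pel never turns on.

Tor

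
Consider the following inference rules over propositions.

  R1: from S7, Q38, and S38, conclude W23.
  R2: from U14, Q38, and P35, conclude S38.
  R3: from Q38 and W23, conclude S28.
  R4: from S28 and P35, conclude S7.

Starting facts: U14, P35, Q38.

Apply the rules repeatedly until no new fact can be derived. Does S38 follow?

Yes

From U14, Q38, and P35, R2 gives S38.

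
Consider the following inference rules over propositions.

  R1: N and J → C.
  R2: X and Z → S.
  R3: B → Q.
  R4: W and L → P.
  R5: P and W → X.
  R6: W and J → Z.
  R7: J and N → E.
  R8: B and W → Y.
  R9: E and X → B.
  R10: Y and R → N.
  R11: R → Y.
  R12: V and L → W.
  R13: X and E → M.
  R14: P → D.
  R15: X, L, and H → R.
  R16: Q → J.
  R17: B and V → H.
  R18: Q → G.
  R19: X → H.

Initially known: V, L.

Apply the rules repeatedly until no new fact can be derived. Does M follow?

M would need X and E (R13), but E is never established.

No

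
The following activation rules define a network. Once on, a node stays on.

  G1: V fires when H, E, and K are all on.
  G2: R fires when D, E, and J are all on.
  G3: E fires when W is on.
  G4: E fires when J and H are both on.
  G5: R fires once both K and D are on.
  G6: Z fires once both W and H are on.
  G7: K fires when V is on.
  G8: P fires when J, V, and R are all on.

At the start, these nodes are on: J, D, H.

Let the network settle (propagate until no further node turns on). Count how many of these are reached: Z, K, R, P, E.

2

G4: J and H on → E on.
D, E, and J are on, so R fires (G2).
Z would need W and H (G6), but W never turns on.
K would need V (G7), but V never turns on.
R: reached.
P would need J, V, and R (G8), but V never turns on.
E: reached.
Reached: R and E — 2 of the 5.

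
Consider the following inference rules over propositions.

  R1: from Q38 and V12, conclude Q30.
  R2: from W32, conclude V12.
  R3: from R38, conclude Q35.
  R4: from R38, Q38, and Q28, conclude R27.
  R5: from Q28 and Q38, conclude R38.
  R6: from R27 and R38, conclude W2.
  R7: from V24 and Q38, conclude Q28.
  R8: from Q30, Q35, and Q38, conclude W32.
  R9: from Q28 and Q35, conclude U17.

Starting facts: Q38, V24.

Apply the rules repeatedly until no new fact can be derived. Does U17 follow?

V24 and Q38 hold, so Q28 follows (R7).
From Q28 and Q38, R5 gives R38.
From R38, R3 gives Q35.
Q28 and Q35 hold, so U17 follows (R9).

Yes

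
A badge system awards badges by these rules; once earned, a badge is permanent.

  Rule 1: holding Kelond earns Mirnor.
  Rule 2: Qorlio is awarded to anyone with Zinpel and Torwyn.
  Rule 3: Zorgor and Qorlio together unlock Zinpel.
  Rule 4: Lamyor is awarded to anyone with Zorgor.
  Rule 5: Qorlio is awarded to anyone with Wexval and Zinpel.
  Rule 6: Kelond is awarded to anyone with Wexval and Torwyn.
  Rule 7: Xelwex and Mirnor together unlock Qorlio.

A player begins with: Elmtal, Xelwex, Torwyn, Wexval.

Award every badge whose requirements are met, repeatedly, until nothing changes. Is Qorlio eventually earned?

With Wexval and Torwyn, Kelond is earned (Rule 6).
With Kelond, Mirnor is earned (Rule 1).
With Xelwex and Mirnor, Qorlio is earned (Rule 7).

Yes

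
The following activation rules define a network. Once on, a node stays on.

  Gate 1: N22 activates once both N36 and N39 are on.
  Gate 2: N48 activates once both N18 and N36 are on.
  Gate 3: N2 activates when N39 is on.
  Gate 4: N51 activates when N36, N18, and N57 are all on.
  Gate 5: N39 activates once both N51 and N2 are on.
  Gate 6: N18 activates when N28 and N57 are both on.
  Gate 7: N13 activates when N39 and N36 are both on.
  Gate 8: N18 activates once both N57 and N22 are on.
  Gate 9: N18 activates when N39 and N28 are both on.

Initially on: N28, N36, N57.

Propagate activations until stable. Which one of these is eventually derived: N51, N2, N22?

N28 and N57 are on, so N18 activates (Gate 6).
Gate 4: N36, N18, and N57 on → N51 on.
N22 would need N36 and N39 (Gate 1), but N39 never turns on. N2 would need N39 (Gate 3), but N39 never turns on.

N51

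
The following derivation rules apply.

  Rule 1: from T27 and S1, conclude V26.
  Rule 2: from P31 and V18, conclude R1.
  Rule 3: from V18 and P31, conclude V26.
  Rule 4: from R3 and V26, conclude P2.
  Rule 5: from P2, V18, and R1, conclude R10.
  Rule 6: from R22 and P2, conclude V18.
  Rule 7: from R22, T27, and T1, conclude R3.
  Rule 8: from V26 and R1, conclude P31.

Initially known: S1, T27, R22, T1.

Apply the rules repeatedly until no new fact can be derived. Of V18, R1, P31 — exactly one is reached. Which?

V18

From R22, T27, and T1, Rule 7 gives R3.
From T27 and S1, Rule 1 gives V26.
R3 and V26 hold, so P2 follows (Rule 4).
From R22 and P2, Rule 6 gives V18.
P31 would need V26 and R1 (Rule 8), but R1 is never established. R1 would need P31 and V18 (Rule 2), but P31 is never established.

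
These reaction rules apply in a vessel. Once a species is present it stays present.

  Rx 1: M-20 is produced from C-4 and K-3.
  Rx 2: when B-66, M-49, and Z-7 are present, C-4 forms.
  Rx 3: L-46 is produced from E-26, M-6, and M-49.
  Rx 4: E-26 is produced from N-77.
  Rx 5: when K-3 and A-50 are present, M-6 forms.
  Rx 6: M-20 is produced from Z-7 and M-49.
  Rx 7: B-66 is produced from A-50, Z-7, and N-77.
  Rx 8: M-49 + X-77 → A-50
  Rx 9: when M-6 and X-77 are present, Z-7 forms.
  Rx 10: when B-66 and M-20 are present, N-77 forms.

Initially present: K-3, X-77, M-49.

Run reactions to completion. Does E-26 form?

No

E-26 would need N-77 (Rx 4), but N-77 never forms.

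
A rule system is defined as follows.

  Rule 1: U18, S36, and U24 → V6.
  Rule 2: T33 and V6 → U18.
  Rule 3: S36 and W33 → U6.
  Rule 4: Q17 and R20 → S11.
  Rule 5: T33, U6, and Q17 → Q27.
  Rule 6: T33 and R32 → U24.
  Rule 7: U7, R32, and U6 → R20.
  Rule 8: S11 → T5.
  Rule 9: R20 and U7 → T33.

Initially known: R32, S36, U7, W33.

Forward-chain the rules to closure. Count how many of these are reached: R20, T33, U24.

3

S36 and W33 hold, so U6 follows (Rule 3).
From U7, R32, and U6, Rule 7 gives R20.
From R20 and U7, Rule 9 gives T33.
From T33 and R32, Rule 6 gives U24.
R20: reached.
T33: reached.
U24: reached.
All 3 are reached.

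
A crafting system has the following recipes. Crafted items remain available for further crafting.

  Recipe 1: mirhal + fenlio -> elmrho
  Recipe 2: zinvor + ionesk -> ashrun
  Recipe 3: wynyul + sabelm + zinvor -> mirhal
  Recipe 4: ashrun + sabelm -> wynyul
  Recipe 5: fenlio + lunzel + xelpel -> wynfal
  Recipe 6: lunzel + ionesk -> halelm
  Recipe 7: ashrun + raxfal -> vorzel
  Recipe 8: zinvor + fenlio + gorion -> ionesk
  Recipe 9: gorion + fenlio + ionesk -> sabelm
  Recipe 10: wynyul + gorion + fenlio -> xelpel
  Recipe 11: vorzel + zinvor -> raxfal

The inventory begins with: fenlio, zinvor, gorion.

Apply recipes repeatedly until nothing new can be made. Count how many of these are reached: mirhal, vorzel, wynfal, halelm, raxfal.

zinvor + fenlio + gorion -> ionesk (Recipe 8).
gorion + fenlio + ionesk -> sabelm (Recipe 9).
zinvor + ionesk -> ashrun (Recipe 2).
ashrun + sabelm -> wynyul (Recipe 4).
wynyul + sabelm + zinvor -> mirhal (Recipe 3).
mirhal: reached.
vorzel would need ashrun and raxfal (Recipe 7), but raxfal is never obtained.
wynfal would need fenlio, lunzel, and xelpel (Recipe 5), but lunzel is never obtained.
halelm would need lunzel and ionesk (Recipe 6), but lunzel is never obtained.
raxfal would need vorzel and zinvor (Recipe 11), but vorzel is never obtained.
Reached: mirhal — 1 of the 5.

1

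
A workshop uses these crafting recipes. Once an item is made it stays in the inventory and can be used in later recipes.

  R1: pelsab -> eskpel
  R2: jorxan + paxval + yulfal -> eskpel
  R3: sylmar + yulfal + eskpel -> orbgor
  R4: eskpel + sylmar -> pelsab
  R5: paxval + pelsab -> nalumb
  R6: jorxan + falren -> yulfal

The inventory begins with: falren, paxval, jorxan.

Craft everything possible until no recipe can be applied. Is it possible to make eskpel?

jorxan + falren -> yulfal (R6).
jorxan + paxval + yulfal -> eskpel (R2).

Yes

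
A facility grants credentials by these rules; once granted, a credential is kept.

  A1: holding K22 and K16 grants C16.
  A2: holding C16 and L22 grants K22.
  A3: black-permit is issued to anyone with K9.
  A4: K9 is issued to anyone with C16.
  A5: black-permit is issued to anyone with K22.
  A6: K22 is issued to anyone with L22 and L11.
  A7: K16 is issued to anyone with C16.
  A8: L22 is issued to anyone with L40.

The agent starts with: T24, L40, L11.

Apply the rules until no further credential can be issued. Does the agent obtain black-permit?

Holding L40 grants L22 (A8).
Holding L22 and L11 grants K22 (A6).
Holding K22 grants black-permit (A5).

Yes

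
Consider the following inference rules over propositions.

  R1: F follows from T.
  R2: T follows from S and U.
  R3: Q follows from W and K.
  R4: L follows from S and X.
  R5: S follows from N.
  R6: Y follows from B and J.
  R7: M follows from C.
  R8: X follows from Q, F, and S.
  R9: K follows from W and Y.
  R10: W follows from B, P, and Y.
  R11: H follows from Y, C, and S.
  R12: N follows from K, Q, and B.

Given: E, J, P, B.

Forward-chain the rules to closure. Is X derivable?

No

X would need Q, F, and S (R8), but F is never established.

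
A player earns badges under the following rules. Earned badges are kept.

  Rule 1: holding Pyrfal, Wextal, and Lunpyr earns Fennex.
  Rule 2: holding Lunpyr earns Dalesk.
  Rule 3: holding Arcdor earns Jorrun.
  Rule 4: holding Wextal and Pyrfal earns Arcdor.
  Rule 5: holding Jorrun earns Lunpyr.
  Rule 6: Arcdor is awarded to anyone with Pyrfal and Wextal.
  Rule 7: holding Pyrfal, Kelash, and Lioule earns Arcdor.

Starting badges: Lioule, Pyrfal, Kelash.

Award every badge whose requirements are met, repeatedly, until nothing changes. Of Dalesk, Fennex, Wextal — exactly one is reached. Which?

With Pyrfal, Kelash, and Lioule, Arcdor is earned (Rule 7).
With Arcdor, Jorrun is earned (Rule 3).
With Jorrun, Lunpyr is earned (Rule 5).
With Lunpyr, Dalesk is earned (Rule 2).
No rule produces Wextal, and it is not given. Fennex would need Pyrfal, Wextal, and Lunpyr (Rule 1), but Wextal is never earned.

Dalesk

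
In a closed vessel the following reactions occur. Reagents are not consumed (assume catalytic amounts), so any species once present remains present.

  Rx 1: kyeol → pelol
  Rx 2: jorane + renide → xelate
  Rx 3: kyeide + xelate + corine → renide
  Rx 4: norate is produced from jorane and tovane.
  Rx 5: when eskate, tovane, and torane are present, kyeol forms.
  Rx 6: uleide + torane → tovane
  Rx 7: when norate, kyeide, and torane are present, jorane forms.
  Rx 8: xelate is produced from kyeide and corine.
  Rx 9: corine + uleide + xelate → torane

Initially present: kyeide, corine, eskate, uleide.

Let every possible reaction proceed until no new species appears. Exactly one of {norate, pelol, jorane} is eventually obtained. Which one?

pelol

kyeide and corine present → xelate forms (Rx 8).
corine, uleide, and xelate present → torane forms (Rx 9).
uleide and torane present → tovane forms (Rx 6).
eskate, tovane, and torane present → kyeol forms (Rx 5).
kyeol present → pelol forms (Rx 1).
jorane would need norate, kyeide, and torane (Rx 7), but norate never forms. norate would need jorane and tovane (Rx 4), but jorane never forms.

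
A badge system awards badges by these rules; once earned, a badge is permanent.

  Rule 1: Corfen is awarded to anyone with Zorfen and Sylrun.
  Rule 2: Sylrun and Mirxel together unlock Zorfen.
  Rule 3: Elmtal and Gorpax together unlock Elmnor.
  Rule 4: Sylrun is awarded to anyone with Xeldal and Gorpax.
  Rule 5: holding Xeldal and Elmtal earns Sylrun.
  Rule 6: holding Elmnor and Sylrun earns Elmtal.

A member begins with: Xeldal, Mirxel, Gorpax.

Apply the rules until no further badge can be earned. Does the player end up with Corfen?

With Xeldal and Gorpax, Sylrun is earned (Rule 4).
With Sylrun and Mirxel, Zorfen is earned (Rule 2).
With Zorfen and Sylrun, Corfen is earned (Rule 1).

Yes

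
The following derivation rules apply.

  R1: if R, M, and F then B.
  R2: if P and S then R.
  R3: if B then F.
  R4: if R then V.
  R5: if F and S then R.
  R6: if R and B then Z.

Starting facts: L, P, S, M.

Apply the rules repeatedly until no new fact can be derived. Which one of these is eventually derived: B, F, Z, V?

V

From P and S, R2 gives R.
From R, R4 gives V.
B would need R, M, and F (R1), but F is never established. F would need B (R3), but B is never established. Z would need R and B (R6), but B is never established.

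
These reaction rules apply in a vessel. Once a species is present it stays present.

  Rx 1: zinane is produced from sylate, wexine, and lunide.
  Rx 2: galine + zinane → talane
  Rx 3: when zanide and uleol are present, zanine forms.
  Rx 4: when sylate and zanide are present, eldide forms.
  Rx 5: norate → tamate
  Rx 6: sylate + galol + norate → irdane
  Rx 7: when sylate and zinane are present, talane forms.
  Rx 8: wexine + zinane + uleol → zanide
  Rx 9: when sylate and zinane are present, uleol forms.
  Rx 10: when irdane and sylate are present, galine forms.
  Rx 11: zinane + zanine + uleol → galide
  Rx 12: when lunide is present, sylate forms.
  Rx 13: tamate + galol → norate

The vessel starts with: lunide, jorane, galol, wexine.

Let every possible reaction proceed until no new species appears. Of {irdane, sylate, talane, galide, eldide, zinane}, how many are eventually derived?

lunide present → sylate forms (Rx 12).
sylate, wexine, and lunide present → zinane forms (Rx 1).
sylate and zinane present → talane forms (Rx 7).
sylate and zinane present → uleol forms (Rx 9).
wexine, zinane, and uleol present → zanide forms (Rx 8).
sylate and zanide present → eldide forms (Rx 4).
zanide and uleol present → zanine forms (Rx 3).
zinane, zanine, and uleol present → galide forms (Rx 11).
irdane would need sylate, galol, and norate (Rx 6), but norate never forms.
sylate: reached.
talane: reached.
galide: reached.
eldide: reached.
zinane: reached.
Reached: sylate, talane, galide, eldide, and zinane — 5 of the 6.

5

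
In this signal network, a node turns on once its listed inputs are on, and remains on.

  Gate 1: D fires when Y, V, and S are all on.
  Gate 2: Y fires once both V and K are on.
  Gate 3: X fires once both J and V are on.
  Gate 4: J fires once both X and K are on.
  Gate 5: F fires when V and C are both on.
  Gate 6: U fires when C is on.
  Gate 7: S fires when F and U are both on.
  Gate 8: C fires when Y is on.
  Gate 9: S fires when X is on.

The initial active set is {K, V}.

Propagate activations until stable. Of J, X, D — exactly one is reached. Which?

Gate 2: V and K on → Y on.
Gate 8: Y on → C on.
V and C are on, so F fires (Gate 5).
C is on, so U fires (Gate 6).
Gate 7: F and U on → S on.
Y, V, and S are on, so D fires (Gate 1).
X would need J and V (Gate 3), but J never turns on. J would need X and K (Gate 4), but X never turns on.

D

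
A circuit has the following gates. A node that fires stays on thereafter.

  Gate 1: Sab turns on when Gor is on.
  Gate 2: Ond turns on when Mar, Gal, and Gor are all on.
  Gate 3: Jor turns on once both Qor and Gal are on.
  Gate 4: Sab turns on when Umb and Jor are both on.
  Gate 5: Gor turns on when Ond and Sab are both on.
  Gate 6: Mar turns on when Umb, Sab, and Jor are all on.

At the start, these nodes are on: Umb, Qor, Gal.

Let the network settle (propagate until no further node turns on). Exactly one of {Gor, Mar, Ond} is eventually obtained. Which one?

Gate 3: Qor and Gal on → Jor on.
Gate 4: Umb and Jor on → Sab on.
Umb, Sab, and Jor are on, so Mar turns on (Gate 6).
Gor would need Ond and Sab (Gate 5), but Ond never turns on. Ond would need Mar, Gal, and Gor (Gate 2), but Gor never turns on.

Mar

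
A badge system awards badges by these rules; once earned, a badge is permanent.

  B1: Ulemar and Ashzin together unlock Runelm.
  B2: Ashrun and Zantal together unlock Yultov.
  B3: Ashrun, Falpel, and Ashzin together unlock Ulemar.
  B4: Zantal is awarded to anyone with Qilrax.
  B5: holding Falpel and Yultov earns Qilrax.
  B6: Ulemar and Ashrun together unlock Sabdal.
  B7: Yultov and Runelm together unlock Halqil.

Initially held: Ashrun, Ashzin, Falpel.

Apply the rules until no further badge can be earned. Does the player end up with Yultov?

Yultov would need Ashrun and Zantal (B2), but Zantal is never earned.

No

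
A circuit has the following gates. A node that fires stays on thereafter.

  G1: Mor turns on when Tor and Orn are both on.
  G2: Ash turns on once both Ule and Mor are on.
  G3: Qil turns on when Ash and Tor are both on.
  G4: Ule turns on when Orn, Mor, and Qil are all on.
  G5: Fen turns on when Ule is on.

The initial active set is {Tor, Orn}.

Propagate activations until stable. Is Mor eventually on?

Yes

Tor and Orn are on, so Mor turns on (G1).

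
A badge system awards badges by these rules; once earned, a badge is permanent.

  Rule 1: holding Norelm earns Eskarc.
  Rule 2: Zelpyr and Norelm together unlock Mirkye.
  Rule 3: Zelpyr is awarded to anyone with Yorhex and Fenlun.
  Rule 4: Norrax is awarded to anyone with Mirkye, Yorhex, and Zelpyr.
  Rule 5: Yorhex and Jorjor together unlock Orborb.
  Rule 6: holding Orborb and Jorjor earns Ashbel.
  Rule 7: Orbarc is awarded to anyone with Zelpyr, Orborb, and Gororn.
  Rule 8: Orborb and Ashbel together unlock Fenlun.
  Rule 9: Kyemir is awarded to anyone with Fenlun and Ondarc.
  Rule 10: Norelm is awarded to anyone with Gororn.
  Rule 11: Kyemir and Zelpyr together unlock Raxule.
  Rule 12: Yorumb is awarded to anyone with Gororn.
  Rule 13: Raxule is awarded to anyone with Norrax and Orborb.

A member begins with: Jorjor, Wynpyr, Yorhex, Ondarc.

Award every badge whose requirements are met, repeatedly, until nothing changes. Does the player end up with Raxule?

Yes

With Yorhex and Jorjor, Orborb is earned (Rule 5).
With Orborb and Jorjor, Ashbel is earned (Rule 6).
With Orborb and Ashbel, Fenlun is earned (Rule 8).
With Yorhex and Fenlun, Zelpyr is earned (Rule 3).
With Fenlun and Ondarc, Kyemir is earned (Rule 9).
With Kyemir and Zelpyr, Raxule is earned (Rule 11).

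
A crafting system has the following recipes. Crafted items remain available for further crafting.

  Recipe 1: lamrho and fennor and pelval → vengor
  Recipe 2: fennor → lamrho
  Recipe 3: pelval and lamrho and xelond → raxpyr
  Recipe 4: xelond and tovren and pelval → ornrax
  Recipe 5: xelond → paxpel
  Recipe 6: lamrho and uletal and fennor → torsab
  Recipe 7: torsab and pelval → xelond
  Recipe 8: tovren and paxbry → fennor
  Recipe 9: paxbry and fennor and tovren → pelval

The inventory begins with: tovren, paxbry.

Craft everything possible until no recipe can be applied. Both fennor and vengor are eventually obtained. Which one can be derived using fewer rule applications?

fennor

fennor: Using Recipe 8, tovren and paxbry make fennor. [1 rule application]
vengor: Using Recipe 8, tovren and paxbry make fennor. paxbry and fennor and tovren → pelval (Recipe 9). fennor → lamrho (Recipe 2). Using Recipe 1, lamrho, fennor, and pelval make vengor. [4 rule applications]
fennor needs fewer.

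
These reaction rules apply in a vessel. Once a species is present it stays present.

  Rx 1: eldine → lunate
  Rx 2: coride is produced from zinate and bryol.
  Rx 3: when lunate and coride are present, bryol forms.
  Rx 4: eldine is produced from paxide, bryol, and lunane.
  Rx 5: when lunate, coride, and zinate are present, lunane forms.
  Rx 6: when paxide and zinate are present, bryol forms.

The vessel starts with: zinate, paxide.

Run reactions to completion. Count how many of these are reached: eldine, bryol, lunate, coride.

paxide and zinate present → bryol forms (Rx 6).
zinate and bryol present → coride forms (Rx 2).
eldine would need paxide, bryol, and lunane (Rx 4), but lunane never forms.
bryol: reached.
lunate would need eldine (Rx 1), but eldine never forms.
coride: reached.
Reached: bryol and coride — 2 of the 4.

2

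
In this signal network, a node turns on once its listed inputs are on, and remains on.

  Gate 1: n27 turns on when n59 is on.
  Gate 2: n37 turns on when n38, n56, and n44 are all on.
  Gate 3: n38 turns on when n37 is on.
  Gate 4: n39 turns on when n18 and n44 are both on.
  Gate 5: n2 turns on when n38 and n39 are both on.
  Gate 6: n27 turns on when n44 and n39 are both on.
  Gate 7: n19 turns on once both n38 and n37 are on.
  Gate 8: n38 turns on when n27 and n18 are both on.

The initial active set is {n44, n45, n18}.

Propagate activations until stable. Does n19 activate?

No

n19 would need n38 and n37 (Gate 7), but n37 never turns on.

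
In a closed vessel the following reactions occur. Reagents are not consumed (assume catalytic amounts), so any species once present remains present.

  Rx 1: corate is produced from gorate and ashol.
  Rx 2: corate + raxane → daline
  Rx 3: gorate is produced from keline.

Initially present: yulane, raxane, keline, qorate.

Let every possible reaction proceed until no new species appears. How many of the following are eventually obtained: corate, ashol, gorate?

1

keline present → gorate forms (Rx 3).
corate would need gorate and ashol (Rx 1), but ashol never forms.
No rule produces ashol, and it is not given.
gorate: reached.
Reached: gorate — 1 of the 3.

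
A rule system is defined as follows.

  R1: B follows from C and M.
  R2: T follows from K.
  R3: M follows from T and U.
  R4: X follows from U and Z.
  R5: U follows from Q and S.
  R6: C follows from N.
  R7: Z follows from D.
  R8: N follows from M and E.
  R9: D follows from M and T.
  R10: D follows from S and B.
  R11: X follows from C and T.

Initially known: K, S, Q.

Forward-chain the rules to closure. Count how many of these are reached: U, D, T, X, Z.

5

From K, R2 gives T.
Q and S hold, so U follows (R5).
From T and U, R3 gives M.
From M and T, R9 gives D.
D holds, so Z follows (R7).
U and Z hold, so X follows (R4).
U: reached.
D: reached.
T: reached.
X: reached.
Z: reached.
All 5 are reached.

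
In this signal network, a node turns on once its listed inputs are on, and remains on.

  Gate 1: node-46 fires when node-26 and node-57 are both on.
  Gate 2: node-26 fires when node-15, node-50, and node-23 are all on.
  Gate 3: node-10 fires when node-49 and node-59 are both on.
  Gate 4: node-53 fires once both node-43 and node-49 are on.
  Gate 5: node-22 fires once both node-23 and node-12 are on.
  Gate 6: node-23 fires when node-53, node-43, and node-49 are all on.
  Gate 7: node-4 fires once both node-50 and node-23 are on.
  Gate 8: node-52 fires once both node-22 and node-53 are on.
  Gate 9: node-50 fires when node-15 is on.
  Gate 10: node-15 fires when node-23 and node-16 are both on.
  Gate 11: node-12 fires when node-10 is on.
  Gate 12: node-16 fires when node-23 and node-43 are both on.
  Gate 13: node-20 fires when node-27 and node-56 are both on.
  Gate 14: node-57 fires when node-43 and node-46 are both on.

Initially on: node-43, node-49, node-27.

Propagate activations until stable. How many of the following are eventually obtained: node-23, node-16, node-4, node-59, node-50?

node-43 and node-49 are on, so node-53 fires (Gate 4).
Gate 6: node-53, node-43, and node-49 on → node-23 on.
Gate 12: node-23 and node-43 on → node-16 on.
Gate 10: node-23 and node-16 on → node-15 on.
Gate 9: node-15 on → node-50 on.
Gate 7: node-50 and node-23 on → node-4 on.
node-23: reached.
node-16: reached.
node-4: reached.
No rule produces node-59, and it is not given.
node-50: reached.
Reached: node-23, node-16, node-4, and node-50 — 4 of the 5.

4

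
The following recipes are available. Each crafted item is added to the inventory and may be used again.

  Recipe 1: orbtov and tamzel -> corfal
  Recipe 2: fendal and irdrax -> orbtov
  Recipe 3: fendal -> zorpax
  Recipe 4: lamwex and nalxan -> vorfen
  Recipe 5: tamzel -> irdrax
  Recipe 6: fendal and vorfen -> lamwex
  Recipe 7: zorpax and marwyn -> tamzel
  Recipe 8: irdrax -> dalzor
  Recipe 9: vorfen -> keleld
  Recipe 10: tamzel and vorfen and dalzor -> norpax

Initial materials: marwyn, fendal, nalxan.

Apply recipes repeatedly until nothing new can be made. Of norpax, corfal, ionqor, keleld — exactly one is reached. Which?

fendal -> zorpax (Recipe 3).
zorpax and marwyn -> tamzel (Recipe 7).
Using Recipe 5, tamzel makes irdrax.
Using Recipe 2, fendal and irdrax make orbtov.
orbtov and tamzel -> corfal (Recipe 1).
norpax would need tamzel, vorfen, and dalzor (Recipe 10), but vorfen is never obtained. No rule produces ionqor, and it is not given. keleld would need vorfen (Recipe 9), but vorfen is never obtained.

corfal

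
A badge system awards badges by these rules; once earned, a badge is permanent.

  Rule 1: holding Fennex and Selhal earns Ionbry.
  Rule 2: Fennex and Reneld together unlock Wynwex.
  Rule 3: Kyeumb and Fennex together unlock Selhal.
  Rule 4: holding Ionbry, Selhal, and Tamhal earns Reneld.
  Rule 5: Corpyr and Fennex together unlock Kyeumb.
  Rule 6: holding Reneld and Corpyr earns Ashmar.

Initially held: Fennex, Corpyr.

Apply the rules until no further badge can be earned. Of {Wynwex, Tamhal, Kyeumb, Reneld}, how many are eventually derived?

1

With Corpyr and Fennex, Kyeumb is earned (Rule 5).
Wynwex would need Fennex and Reneld (Rule 2), but Reneld is never earned.
No rule produces Tamhal, and it is not given.
Kyeumb: reached.
Reneld would need Ionbry, Selhal, and Tamhal (Rule 4), but Tamhal is never earned.
Reached: Kyeumb — 1 of the 4.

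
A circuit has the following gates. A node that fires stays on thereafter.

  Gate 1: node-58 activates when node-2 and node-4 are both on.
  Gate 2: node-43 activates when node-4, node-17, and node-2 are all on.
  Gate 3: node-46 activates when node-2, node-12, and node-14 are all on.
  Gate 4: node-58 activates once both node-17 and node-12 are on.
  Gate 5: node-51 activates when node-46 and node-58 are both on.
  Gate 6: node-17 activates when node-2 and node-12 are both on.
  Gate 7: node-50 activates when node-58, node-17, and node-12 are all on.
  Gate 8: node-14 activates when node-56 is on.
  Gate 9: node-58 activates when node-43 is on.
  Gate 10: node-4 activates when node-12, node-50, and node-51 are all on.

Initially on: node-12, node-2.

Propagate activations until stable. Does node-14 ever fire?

No

node-14 would need node-56 (Gate 8), but node-56 never turns on.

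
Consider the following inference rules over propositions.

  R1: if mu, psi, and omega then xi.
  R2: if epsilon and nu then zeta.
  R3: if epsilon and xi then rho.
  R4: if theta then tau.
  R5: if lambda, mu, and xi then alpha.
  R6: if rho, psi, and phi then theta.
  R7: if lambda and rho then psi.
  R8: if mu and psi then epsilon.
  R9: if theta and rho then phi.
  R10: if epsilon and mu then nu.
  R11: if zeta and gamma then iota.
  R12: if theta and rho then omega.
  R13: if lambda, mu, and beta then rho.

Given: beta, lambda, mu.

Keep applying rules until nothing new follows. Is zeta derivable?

Yes

lambda, mu, and beta hold, so rho follows (R13).
From lambda and rho, R7 gives psi.
mu and psi hold, so epsilon follows (R8).
From epsilon and mu, R10 gives nu.
From epsilon and nu, R2 gives zeta.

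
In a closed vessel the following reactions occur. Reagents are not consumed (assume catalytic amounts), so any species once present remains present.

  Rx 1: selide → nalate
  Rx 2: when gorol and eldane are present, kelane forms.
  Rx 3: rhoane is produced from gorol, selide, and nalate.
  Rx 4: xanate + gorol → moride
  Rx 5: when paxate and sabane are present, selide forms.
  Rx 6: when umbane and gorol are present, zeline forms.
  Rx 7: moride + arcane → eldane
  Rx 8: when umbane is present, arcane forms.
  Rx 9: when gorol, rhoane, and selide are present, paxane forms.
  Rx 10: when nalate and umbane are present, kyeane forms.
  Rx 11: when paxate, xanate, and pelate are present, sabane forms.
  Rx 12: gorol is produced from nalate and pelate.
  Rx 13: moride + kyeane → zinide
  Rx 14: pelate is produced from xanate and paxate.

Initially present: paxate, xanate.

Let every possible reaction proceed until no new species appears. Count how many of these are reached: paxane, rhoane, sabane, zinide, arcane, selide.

xanate and paxate present → pelate forms (Rx 14).
paxate, xanate, and pelate present → sabane forms (Rx 11).
paxate and sabane present → selide forms (Rx 5).
selide present → nalate forms (Rx 1).
nalate and pelate present → gorol forms (Rx 12).
gorol, selide, and nalate present → rhoane forms (Rx 3).
gorol, rhoane, and selide present → paxane forms (Rx 9).
paxane: reached.
rhoane: reached.
sabane: reached.
zinide would need moride and kyeane (Rx 13), but kyeane never forms.
arcane would need umbane (Rx 8), but umbane never forms.
selide: reached.
Reached: paxane, rhoane, sabane, and selide — 4 of the 6.

4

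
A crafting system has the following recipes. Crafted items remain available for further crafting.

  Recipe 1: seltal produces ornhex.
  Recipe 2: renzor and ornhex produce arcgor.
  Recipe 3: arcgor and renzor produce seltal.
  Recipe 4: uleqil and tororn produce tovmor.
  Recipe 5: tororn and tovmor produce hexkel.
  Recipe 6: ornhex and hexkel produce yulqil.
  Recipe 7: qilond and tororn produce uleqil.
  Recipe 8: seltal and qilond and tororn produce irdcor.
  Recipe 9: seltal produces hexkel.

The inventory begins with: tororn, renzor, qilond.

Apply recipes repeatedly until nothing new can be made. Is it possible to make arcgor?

arcgor would need renzor and ornhex (Recipe 2), but ornhex is never obtained.

No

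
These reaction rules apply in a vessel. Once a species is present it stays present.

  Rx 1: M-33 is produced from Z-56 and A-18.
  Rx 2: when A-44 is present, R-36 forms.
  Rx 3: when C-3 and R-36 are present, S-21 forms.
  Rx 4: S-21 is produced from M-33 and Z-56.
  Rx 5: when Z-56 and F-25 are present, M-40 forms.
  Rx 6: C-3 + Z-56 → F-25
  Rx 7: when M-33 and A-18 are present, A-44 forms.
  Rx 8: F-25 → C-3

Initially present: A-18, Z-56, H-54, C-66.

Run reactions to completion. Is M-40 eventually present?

M-40 would need Z-56 and F-25 (Rx 5), but F-25 never forms.

No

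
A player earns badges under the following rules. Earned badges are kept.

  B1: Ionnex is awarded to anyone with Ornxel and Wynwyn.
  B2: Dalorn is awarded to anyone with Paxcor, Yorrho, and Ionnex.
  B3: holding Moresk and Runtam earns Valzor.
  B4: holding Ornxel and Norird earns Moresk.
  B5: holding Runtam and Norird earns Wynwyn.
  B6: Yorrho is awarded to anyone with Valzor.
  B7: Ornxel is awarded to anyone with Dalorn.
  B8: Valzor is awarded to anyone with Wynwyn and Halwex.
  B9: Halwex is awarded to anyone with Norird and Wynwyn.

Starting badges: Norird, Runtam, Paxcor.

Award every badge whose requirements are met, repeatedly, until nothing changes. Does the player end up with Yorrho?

With Runtam and Norird, Wynwyn is earned (B5).
With Norird and Wynwyn, Halwex is earned (B9).
With Wynwyn and Halwex, Valzor is earned (B8).
With Valzor, Yorrho is earned (B6).

Yes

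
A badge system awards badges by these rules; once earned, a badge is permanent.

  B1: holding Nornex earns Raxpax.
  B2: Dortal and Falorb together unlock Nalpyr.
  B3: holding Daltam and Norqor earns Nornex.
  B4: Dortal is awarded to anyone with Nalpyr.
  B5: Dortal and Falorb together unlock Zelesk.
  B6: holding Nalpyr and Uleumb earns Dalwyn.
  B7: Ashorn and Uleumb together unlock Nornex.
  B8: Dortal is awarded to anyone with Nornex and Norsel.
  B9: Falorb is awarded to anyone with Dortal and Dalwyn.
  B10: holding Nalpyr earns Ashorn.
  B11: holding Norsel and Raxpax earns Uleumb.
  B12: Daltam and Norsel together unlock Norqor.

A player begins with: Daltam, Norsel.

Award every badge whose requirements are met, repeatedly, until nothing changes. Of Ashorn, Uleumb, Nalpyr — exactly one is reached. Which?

Uleumb

With Daltam and Norsel, Norqor is earned (B12).
With Daltam and Norqor, Nornex is earned (B3).
With Nornex, Raxpax is earned (B1).
With Norsel and Raxpax, Uleumb is earned (B11).
Ashorn would need Nalpyr (B10), but Nalpyr is never earned. Nalpyr would need Dortal and Falorb (B2), but Falorb is never earned.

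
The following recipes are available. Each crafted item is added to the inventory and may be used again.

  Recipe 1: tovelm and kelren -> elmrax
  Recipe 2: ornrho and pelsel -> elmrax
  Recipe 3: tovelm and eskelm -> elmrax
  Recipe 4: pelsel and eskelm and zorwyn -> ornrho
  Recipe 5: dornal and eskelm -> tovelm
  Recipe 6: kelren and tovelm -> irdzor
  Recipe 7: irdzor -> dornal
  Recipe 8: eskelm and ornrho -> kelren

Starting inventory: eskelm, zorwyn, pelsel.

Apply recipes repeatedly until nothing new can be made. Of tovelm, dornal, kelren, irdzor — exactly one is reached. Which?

pelsel and eskelm and zorwyn -> ornrho (Recipe 4).
Using Recipe 8, eskelm and ornrho make kelren.
dornal would need irdzor (Recipe 7), but irdzor is never obtained. irdzor would need kelren and tovelm (Recipe 6), but tovelm is never obtained. tovelm would need dornal and eskelm (Recipe 5), but dornal is never obtained.

kelren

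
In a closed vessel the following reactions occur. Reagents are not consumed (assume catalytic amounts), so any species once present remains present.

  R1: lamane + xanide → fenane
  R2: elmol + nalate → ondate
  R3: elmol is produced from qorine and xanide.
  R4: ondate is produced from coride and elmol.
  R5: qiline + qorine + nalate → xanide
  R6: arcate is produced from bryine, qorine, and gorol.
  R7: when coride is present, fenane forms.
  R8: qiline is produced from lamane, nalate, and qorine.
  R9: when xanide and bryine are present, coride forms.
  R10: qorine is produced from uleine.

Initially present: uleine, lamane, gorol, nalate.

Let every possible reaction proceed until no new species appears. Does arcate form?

No

arcate would need bryine, qorine, and gorol (R6), but bryine never forms.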